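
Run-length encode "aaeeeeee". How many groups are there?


Input: aaeeeeee
Scanning for consecutive runs:
  Group 1: 'a' x 2 (positions 0-1)
  Group 2: 'e' x 6 (positions 2-7)
Total groups: 2

2


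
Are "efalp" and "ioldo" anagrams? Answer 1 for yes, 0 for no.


Strings: "efalp", "ioldo"
Sorted first:  aeflp
Sorted second: diloo
Differ at position 0: 'a' vs 'd' => not anagrams

0


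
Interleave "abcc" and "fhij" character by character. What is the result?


Interleaving "abcc" and "fhij":
  Position 0: 'a' from first, 'f' from second => "af"
  Position 1: 'b' from first, 'h' from second => "bh"
  Position 2: 'c' from first, 'i' from second => "ci"
  Position 3: 'c' from first, 'j' from second => "cj"
Result: afbhcicj

afbhcicj


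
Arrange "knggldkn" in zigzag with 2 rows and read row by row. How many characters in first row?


Zigzag "knggldkn" into 2 rows:
Placing characters:
  'k' => row 0
  'n' => row 1
  'g' => row 0
  'g' => row 1
  'l' => row 0
  'd' => row 1
  'k' => row 0
  'n' => row 1
Rows:
  Row 0: "kglk"
  Row 1: "ngdn"
First row length: 4

4


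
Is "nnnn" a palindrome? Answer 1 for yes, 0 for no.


Input: nnnn
Reversed: nnnn
  Compare pos 0 ('n') with pos 3 ('n'): match
  Compare pos 1 ('n') with pos 2 ('n'): match
Result: palindrome

1


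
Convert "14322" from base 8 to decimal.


Input: "14322" in base 8
Positional expansion:
  Digit '1' (value 1) x 8^4 = 4096
  Digit '4' (value 4) x 8^3 = 2048
  Digit '3' (value 3) x 8^2 = 192
  Digit '2' (value 2) x 8^1 = 16
  Digit '2' (value 2) x 8^0 = 2
Sum = 6354

6354


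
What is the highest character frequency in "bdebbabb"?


Input: bdebbabb
Character counts:
  'a': 1
  'b': 5
  'd': 1
  'e': 1
Maximum frequency: 5

5


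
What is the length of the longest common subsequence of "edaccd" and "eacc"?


LCS of "edaccd" and "eacc"
DP table:
           e    a    c    c
      0    0    0    0    0
  e   0    1    1    1    1
  d   0    1    1    1    1
  a   0    1    2    2    2
  c   0    1    2    3    3
  c   0    1    2    3    4
  d   0    1    2    3    4
LCS length = dp[6][4] = 4

4


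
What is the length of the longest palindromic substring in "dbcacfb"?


Input: "dbcacfb"
Checking substrings for palindromes:
  [2:5] "cac" (len 3) => palindrome
Longest palindromic substring: "cac" with length 3

3


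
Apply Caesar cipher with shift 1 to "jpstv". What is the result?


Caesar cipher: shift "jpstv" by 1
  'j' (pos 9) + 1 = pos 10 = 'k'
  'p' (pos 15) + 1 = pos 16 = 'q'
  's' (pos 18) + 1 = pos 19 = 't'
  't' (pos 19) + 1 = pos 20 = 'u'
  'v' (pos 21) + 1 = pos 22 = 'w'
Result: kqtuw

kqtuw


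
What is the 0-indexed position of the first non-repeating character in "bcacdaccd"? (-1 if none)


Input: bcacdaccd
Character frequencies:
  'a': 2
  'b': 1
  'c': 4
  'd': 2
Scanning left to right for freq == 1:
  Position 0 ('b'): unique! => answer = 0

0


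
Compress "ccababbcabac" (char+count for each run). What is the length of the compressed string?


Input: ccababbcabac
Runs:
  'c' x 2 => "c2"
  'a' x 1 => "a1"
  'b' x 1 => "b1"
  'a' x 1 => "a1"
  'b' x 2 => "b2"
  'c' x 1 => "c1"
  'a' x 1 => "a1"
  'b' x 1 => "b1"
  'a' x 1 => "a1"
  'c' x 1 => "c1"
Compressed: "c2a1b1a1b2c1a1b1a1c1"
Compressed length: 20

20


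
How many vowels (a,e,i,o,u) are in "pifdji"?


Input: pifdji
Checking each character:
  'p' at position 0: consonant
  'i' at position 1: vowel (running total: 1)
  'f' at position 2: consonant
  'd' at position 3: consonant
  'j' at position 4: consonant
  'i' at position 5: vowel (running total: 2)
Total vowels: 2

2


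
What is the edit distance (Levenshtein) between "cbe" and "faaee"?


Computing edit distance: "cbe" -> "faaee"
DP table:
           f    a    a    e    e
      0    1    2    3    4    5
  c   1    1    2    3    4    5
  b   2    2    2    3    4    5
  e   3    3    3    3    3    4
Edit distance = dp[3][5] = 4

4


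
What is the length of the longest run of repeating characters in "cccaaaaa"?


Input: "cccaaaaa"
Scanning for longest run:
  Position 1 ('c'): continues run of 'c', length=2
  Position 2 ('c'): continues run of 'c', length=3
  Position 3 ('a'): new char, reset run to 1
  Position 4 ('a'): continues run of 'a', length=2
  Position 5 ('a'): continues run of 'a', length=3
  Position 6 ('a'): continues run of 'a', length=4
  Position 7 ('a'): continues run of 'a', length=5
Longest run: 'a' with length 5

5


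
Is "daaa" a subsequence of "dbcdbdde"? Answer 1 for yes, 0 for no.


Check if "daaa" is a subsequence of "dbcdbdde"
Greedy scan:
  Position 0 ('d'): matches sub[0] = 'd'
  Position 1 ('b'): no match needed
  Position 2 ('c'): no match needed
  Position 3 ('d'): no match needed
  Position 4 ('b'): no match needed
  Position 5 ('d'): no match needed
  Position 6 ('d'): no match needed
  Position 7 ('e'): no match needed
Only matched 1/4 characters => not a subsequence

0


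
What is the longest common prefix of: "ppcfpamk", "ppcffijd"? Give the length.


Words: ppcfpamk, ppcffijd
  Position 0: all 'p' => match
  Position 1: all 'p' => match
  Position 2: all 'c' => match
  Position 3: all 'f' => match
  Position 4: ('p', 'f') => mismatch, stop
LCP = "ppcf" (length 4)

4


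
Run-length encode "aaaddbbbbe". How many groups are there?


Input: aaaddbbbbe
Scanning for consecutive runs:
  Group 1: 'a' x 3 (positions 0-2)
  Group 2: 'd' x 2 (positions 3-4)
  Group 3: 'b' x 4 (positions 5-8)
  Group 4: 'e' x 1 (positions 9-9)
Total groups: 4

4


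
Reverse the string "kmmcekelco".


Input: kmmcekelco
Reading characters right to left:
  Position 9: 'o'
  Position 8: 'c'
  Position 7: 'l'
  Position 6: 'e'
  Position 5: 'k'
  Position 4: 'e'
  Position 3: 'c'
  Position 2: 'm'
  Position 1: 'm'
  Position 0: 'k'
Reversed: oclekecmmk

oclekecmmk


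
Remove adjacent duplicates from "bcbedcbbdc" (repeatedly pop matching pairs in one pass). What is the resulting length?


Input: bcbedcbbdc
Stack-based adjacent duplicate removal:
  Read 'b': push. Stack: b
  Read 'c': push. Stack: bc
  Read 'b': push. Stack: bcb
  Read 'e': push. Stack: bcbe
  Read 'd': push. Stack: bcbed
  Read 'c': push. Stack: bcbedc
  Read 'b': push. Stack: bcbedcb
  Read 'b': matches stack top 'b' => pop. Stack: bcbedc
  Read 'd': push. Stack: bcbedcd
  Read 'c': push. Stack: bcbedcdc
Final stack: "bcbedcdc" (length 8)

8


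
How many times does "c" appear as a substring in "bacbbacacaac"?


Searching for "c" in "bacbbacacaac"
Scanning each position:
  Position 0: "b" => no
  Position 1: "a" => no
  Position 2: "c" => MATCH
  Position 3: "b" => no
  Position 4: "b" => no
  Position 5: "a" => no
  Position 6: "c" => MATCH
  Position 7: "a" => no
  Position 8: "c" => MATCH
  Position 9: "a" => no
  Position 10: "a" => no
  Position 11: "c" => MATCH
Total occurrences: 4

4


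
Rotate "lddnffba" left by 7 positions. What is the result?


Input: "lddnffba", rotate left by 7
First 7 characters: "lddnffb"
Remaining characters: "a"
Concatenate remaining + first: "a" + "lddnffb" = "alddnffb"

alddnffb


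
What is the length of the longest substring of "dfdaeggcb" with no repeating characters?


Input: "dfdaeggcb"
Sliding window (track last position of each char):
  Position 0 ('d'): window [0,0] length 1 -- new best
  Position 1 ('f'): window [0,1] length 2 -- new best
  Position 2 ('d'): repeat (last at 0), move window start to 1
  Position 2 ('d'): window [1,2] length 2
  Position 3 ('a'): window [1,3] length 3 -- new best
  Position 4 ('e'): window [1,4] length 4 -- new best
  Position 5 ('g'): window [1,5] length 5 -- new best
  Position 6 ('g'): repeat (last at 5), move window start to 6
  Position 6 ('g'): window [6,6] length 1
  Position 7 ('c'): window [6,7] length 2
  Position 8 ('b'): window [6,8] length 3
Longest substring with no repeats: "fdaeg" with length 5

5


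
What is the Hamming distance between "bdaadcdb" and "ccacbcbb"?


Comparing "bdaadcdb" and "ccacbcbb" position by position:
  Position 0: 'b' vs 'c' => differ
  Position 1: 'd' vs 'c' => differ
  Position 2: 'a' vs 'a' => same
  Position 3: 'a' vs 'c' => differ
  Position 4: 'd' vs 'b' => differ
  Position 5: 'c' vs 'c' => same
  Position 6: 'd' vs 'b' => differ
  Position 7: 'b' vs 'b' => same
Total differences (Hamming distance): 5

5


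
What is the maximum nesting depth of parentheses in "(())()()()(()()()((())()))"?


Input: "(())()()()(()()()((())()))"
Tracking depth:
  Position 0 '(': depth becomes 1
  Position 1 '(': depth becomes 2
  Position 2 ')': depth becomes 1
  Position 3 ')': depth becomes 0
  Position 4 '(': depth becomes 1
  Position 5 ')': depth becomes 0
  Position 6 '(': depth becomes 1
  Position 7 ')': depth becomes 0
  Position 8 '(': depth becomes 1
  Position 9 ')': depth becomes 0
  Position 10 '(': depth becomes 1
  Position 11 '(': depth becomes 2
  Position 12 ')': depth becomes 1
  Position 13 '(': depth becomes 2
  Position 14 ')': depth becomes 1
  Position 15 '(': depth becomes 2
  Position 16 ')': depth becomes 1
  Position 17 '(': depth becomes 2
  Position 18 '(': depth becomes 3
  Position 19 '(': depth becomes 4
  Position 20 ')': depth becomes 3
  Position 21 ')': depth becomes 2
  Position 22 '(': depth becomes 3
  Position 23 ')': depth becomes 2
  Position 24 ')': depth becomes 1
  Position 25 ')': depth becomes 0
Maximum depth reached: 4

4


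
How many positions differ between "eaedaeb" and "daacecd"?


Comparing "eaedaeb" and "daacecd" position by position:
  Position 0: 'e' vs 'd' => DIFFER
  Position 1: 'a' vs 'a' => same
  Position 2: 'e' vs 'a' => DIFFER
  Position 3: 'd' vs 'c' => DIFFER
  Position 4: 'a' vs 'e' => DIFFER
  Position 5: 'e' vs 'c' => DIFFER
  Position 6: 'b' vs 'd' => DIFFER
Positions that differ: 6

6


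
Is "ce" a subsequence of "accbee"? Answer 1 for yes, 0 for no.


Check if "ce" is a subsequence of "accbee"
Greedy scan:
  Position 0 ('a'): no match needed
  Position 1 ('c'): matches sub[0] = 'c'
  Position 2 ('c'): no match needed
  Position 3 ('b'): no match needed
  Position 4 ('e'): matches sub[1] = 'e'
  Position 5 ('e'): no match needed
All 2 characters matched => is a subsequence

1


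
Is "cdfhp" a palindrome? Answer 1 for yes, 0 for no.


Input: cdfhp
Reversed: phfdc
  Compare pos 0 ('c') with pos 4 ('p'): MISMATCH
  Compare pos 1 ('d') with pos 3 ('h'): MISMATCH
Result: not a palindrome

0


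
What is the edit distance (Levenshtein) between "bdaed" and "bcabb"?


Computing edit distance: "bdaed" -> "bcabb"
DP table:
           b    c    a    b    b
      0    1    2    3    4    5
  b   1    0    1    2    3    4
  d   2    1    1    2    3    4
  a   3    2    2    1    2    3
  e   4    3    3    2    2    3
  d   5    4    4    3    3    3
Edit distance = dp[5][5] = 3

3


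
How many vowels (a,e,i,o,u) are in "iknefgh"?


Input: iknefgh
Checking each character:
  'i' at position 0: vowel (running total: 1)
  'k' at position 1: consonant
  'n' at position 2: consonant
  'e' at position 3: vowel (running total: 2)
  'f' at position 4: consonant
  'g' at position 5: consonant
  'h' at position 6: consonant
Total vowels: 2

2


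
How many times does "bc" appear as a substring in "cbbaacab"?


Searching for "bc" in "cbbaacab"
Scanning each position:
  Position 0: "cb" => no
  Position 1: "bb" => no
  Position 2: "ba" => no
  Position 3: "aa" => no
  Position 4: "ac" => no
  Position 5: "ca" => no
  Position 6: "ab" => no
Total occurrences: 0

0


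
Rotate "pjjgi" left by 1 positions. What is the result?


Input: "pjjgi", rotate left by 1
First 1 characters: "p"
Remaining characters: "jjgi"
Concatenate remaining + first: "jjgi" + "p" = "jjgip"

jjgip


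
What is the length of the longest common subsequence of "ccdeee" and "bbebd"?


LCS of "ccdeee" and "bbebd"
DP table:
           b    b    e    b    d
      0    0    0    0    0    0
  c   0    0    0    0    0    0
  c   0    0    0    0    0    0
  d   0    0    0    0    0    1
  e   0    0    0    1    1    1
  e   0    0    0    1    1    1
  e   0    0    0    1    1    1
LCS length = dp[6][5] = 1

1


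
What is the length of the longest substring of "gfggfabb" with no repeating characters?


Input: "gfggfabb"
Sliding window (track last position of each char):
  Position 0 ('g'): window [0,0] length 1 -- new best
  Position 1 ('f'): window [0,1] length 2 -- new best
  Position 2 ('g'): repeat (last at 0), move window start to 1
  Position 2 ('g'): window [1,2] length 2
  Position 3 ('g'): repeat (last at 2), move window start to 3
  Position 3 ('g'): window [3,3] length 1
  Position 4 ('f'): window [3,4] length 2
  Position 5 ('a'): window [3,5] length 3 -- new best
  Position 6 ('b'): window [3,6] length 4 -- new best
  Position 7 ('b'): repeat (last at 6), move window start to 7
  Position 7 ('b'): window [7,7] length 1
Longest substring with no repeats: "gfab" with length 4

4


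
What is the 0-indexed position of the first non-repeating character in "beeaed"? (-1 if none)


Input: beeaed
Character frequencies:
  'a': 1
  'b': 1
  'd': 1
  'e': 3
Scanning left to right for freq == 1:
  Position 0 ('b'): unique! => answer = 0

0


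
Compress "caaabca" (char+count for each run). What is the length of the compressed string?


Input: caaabca
Runs:
  'c' x 1 => "c1"
  'a' x 3 => "a3"
  'b' x 1 => "b1"
  'c' x 1 => "c1"
  'a' x 1 => "a1"
Compressed: "c1a3b1c1a1"
Compressed length: 10

10


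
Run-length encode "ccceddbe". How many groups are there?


Input: ccceddbe
Scanning for consecutive runs:
  Group 1: 'c' x 3 (positions 0-2)
  Group 2: 'e' x 1 (positions 3-3)
  Group 3: 'd' x 2 (positions 4-5)
  Group 4: 'b' x 1 (positions 6-6)
  Group 5: 'e' x 1 (positions 7-7)
Total groups: 5

5


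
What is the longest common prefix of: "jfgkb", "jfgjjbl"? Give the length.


Words: jfgkb, jfgjjbl
  Position 0: all 'j' => match
  Position 1: all 'f' => match
  Position 2: all 'g' => match
  Position 3: ('k', 'j') => mismatch, stop
LCP = "jfg" (length 3)

3


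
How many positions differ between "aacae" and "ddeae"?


Comparing "aacae" and "ddeae" position by position:
  Position 0: 'a' vs 'd' => DIFFER
  Position 1: 'a' vs 'd' => DIFFER
  Position 2: 'c' vs 'e' => DIFFER
  Position 3: 'a' vs 'a' => same
  Position 4: 'e' vs 'e' => same
Positions that differ: 3

3


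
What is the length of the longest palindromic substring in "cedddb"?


Input: "cedddb"
Checking substrings for palindromes:
  [2:5] "ddd" (len 3) => palindrome
  [2:4] "dd" (len 2) => palindrome
  [3:5] "dd" (len 2) => palindrome
Longest palindromic substring: "ddd" with length 3

3


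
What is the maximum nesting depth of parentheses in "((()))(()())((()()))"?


Input: "((()))(()())((()()))"
Tracking depth:
  Position 0 '(': depth becomes 1
  Position 1 '(': depth becomes 2
  Position 2 '(': depth becomes 3
  Position 3 ')': depth becomes 2
  Position 4 ')': depth becomes 1
  Position 5 ')': depth becomes 0
  Position 6 '(': depth becomes 1
  Position 7 '(': depth becomes 2
  Position 8 ')': depth becomes 1
  Position 9 '(': depth becomes 2
  Position 10 ')': depth becomes 1
  Position 11 ')': depth becomes 0
  Position 12 '(': depth becomes 1
  Position 13 '(': depth becomes 2
  Position 14 '(': depth becomes 3
  Position 15 ')': depth becomes 2
  Position 16 '(': depth becomes 3
  Position 17 ')': depth becomes 2
  Position 18 ')': depth becomes 1
  Position 19 ')': depth becomes 0
Maximum depth reached: 3

3


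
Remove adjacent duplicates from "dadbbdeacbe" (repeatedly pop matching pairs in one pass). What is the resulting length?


Input: dadbbdeacbe
Stack-based adjacent duplicate removal:
  Read 'd': push. Stack: d
  Read 'a': push. Stack: da
  Read 'd': push. Stack: dad
  Read 'b': push. Stack: dadb
  Read 'b': matches stack top 'b' => pop. Stack: dad
  Read 'd': matches stack top 'd' => pop. Stack: da
  Read 'e': push. Stack: dae
  Read 'a': push. Stack: daea
  Read 'c': push. Stack: daeac
  Read 'b': push. Stack: daeacb
  Read 'e': push. Stack: daeacbe
Final stack: "daeacbe" (length 7)

7


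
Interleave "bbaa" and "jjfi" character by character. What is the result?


Interleaving "bbaa" and "jjfi":
  Position 0: 'b' from first, 'j' from second => "bj"
  Position 1: 'b' from first, 'j' from second => "bj"
  Position 2: 'a' from first, 'f' from second => "af"
  Position 3: 'a' from first, 'i' from second => "ai"
Result: bjbjafai

bjbjafai


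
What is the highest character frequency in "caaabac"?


Input: caaabac
Character counts:
  'a': 4
  'b': 1
  'c': 2
Maximum frequency: 4

4


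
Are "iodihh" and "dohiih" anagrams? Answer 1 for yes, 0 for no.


Strings: "iodihh", "dohiih"
Sorted first:  dhhiio
Sorted second: dhhiio
Sorted forms match => anagrams

1


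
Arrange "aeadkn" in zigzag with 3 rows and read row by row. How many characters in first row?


Zigzag "aeadkn" into 3 rows:
Placing characters:
  'a' => row 0
  'e' => row 1
  'a' => row 2
  'd' => row 1
  'k' => row 0
  'n' => row 1
Rows:
  Row 0: "ak"
  Row 1: "edn"
  Row 2: "a"
First row length: 2

2


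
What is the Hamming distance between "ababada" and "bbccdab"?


Comparing "ababada" and "bbccdab" position by position:
  Position 0: 'a' vs 'b' => differ
  Position 1: 'b' vs 'b' => same
  Position 2: 'a' vs 'c' => differ
  Position 3: 'b' vs 'c' => differ
  Position 4: 'a' vs 'd' => differ
  Position 5: 'd' vs 'a' => differ
  Position 6: 'a' vs 'b' => differ
Total differences (Hamming distance): 6

6


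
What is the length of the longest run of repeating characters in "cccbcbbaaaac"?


Input: "cccbcbbaaaac"
Scanning for longest run:
  Position 1 ('c'): continues run of 'c', length=2
  Position 2 ('c'): continues run of 'c', length=3
  Position 3 ('b'): new char, reset run to 1
  Position 4 ('c'): new char, reset run to 1
  Position 5 ('b'): new char, reset run to 1
  Position 6 ('b'): continues run of 'b', length=2
  Position 7 ('a'): new char, reset run to 1
  Position 8 ('a'): continues run of 'a', length=2
  Position 9 ('a'): continues run of 'a', length=3
  Position 10 ('a'): continues run of 'a', length=4
  Position 11 ('c'): new char, reset run to 1
Longest run: 'a' with length 4

4


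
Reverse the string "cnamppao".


Input: cnamppao
Reading characters right to left:
  Position 7: 'o'
  Position 6: 'a'
  Position 5: 'p'
  Position 4: 'p'
  Position 3: 'm'
  Position 2: 'a'
  Position 1: 'n'
  Position 0: 'c'
Reversed: oappmanc

oappmanc


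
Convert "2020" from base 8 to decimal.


Input: "2020" in base 8
Positional expansion:
  Digit '2' (value 2) x 8^3 = 1024
  Digit '0' (value 0) x 8^2 = 0
  Digit '2' (value 2) x 8^1 = 16
  Digit '0' (value 0) x 8^0 = 0
Sum = 1040

1040


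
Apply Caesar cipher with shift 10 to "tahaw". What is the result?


Caesar cipher: shift "tahaw" by 10
  't' (pos 19) + 10 = pos 3 = 'd'
  'a' (pos 0) + 10 = pos 10 = 'k'
  'h' (pos 7) + 10 = pos 17 = 'r'
  'a' (pos 0) + 10 = pos 10 = 'k'
  'w' (pos 22) + 10 = pos 6 = 'g'
Result: dkrkg

dkrkg


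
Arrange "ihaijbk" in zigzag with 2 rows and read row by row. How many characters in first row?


Zigzag "ihaijbk" into 2 rows:
Placing characters:
  'i' => row 0
  'h' => row 1
  'a' => row 0
  'i' => row 1
  'j' => row 0
  'b' => row 1
  'k' => row 0
Rows:
  Row 0: "iajk"
  Row 1: "hib"
First row length: 4

4


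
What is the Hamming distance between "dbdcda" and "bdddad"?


Comparing "dbdcda" and "bdddad" position by position:
  Position 0: 'd' vs 'b' => differ
  Position 1: 'b' vs 'd' => differ
  Position 2: 'd' vs 'd' => same
  Position 3: 'c' vs 'd' => differ
  Position 4: 'd' vs 'a' => differ
  Position 5: 'a' vs 'd' => differ
Total differences (Hamming distance): 5

5


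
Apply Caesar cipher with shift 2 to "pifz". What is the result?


Caesar cipher: shift "pifz" by 2
  'p' (pos 15) + 2 = pos 17 = 'r'
  'i' (pos 8) + 2 = pos 10 = 'k'
  'f' (pos 5) + 2 = pos 7 = 'h'
  'z' (pos 25) + 2 = pos 1 = 'b'
Result: rkhb

rkhb


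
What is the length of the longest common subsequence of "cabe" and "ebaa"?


LCS of "cabe" and "ebaa"
DP table:
           e    b    a    a
      0    0    0    0    0
  c   0    0    0    0    0
  a   0    0    0    1    1
  b   0    0    1    1    1
  e   0    1    1    1    1
LCS length = dp[4][4] = 1

1


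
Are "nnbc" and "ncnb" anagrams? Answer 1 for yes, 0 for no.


Strings: "nnbc", "ncnb"
Sorted first:  bcnn
Sorted second: bcnn
Sorted forms match => anagrams

1


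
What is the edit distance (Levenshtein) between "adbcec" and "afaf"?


Computing edit distance: "adbcec" -> "afaf"
DP table:
           a    f    a    f
      0    1    2    3    4
  a   1    0    1    2    3
  d   2    1    1    2    3
  b   3    2    2    2    3
  c   4    3    3    3    3
  e   5    4    4    4    4
  c   6    5    5    5    5
Edit distance = dp[6][4] = 5

5


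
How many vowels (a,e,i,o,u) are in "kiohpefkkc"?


Input: kiohpefkkc
Checking each character:
  'k' at position 0: consonant
  'i' at position 1: vowel (running total: 1)
  'o' at position 2: vowel (running total: 2)
  'h' at position 3: consonant
  'p' at position 4: consonant
  'e' at position 5: vowel (running total: 3)
  'f' at position 6: consonant
  'k' at position 7: consonant
  'k' at position 8: consonant
  'c' at position 9: consonant
Total vowels: 3

3


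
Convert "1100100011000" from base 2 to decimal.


Input: "1100100011000" in base 2
Positional expansion:
  Digit '1' (value 1) x 2^12 = 4096
  Digit '1' (value 1) x 2^11 = 2048
  Digit '0' (value 0) x 2^10 = 0
  Digit '0' (value 0) x 2^9 = 0
  Digit '1' (value 1) x 2^8 = 256
  Digit '0' (value 0) x 2^7 = 0
  Digit '0' (value 0) x 2^6 = 0
  Digit '0' (value 0) x 2^5 = 0
  Digit '1' (value 1) x 2^4 = 16
  Digit '1' (value 1) x 2^3 = 8
  Digit '0' (value 0) x 2^2 = 0
  Digit '0' (value 0) x 2^1 = 0
  Digit '0' (value 0) x 2^0 = 0
Sum = 6424

6424


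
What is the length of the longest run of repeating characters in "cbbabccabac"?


Input: "cbbabccabac"
Scanning for longest run:
  Position 1 ('b'): new char, reset run to 1
  Position 2 ('b'): continues run of 'b', length=2
  Position 3 ('a'): new char, reset run to 1
  Position 4 ('b'): new char, reset run to 1
  Position 5 ('c'): new char, reset run to 1
  Position 6 ('c'): continues run of 'c', length=2
  Position 7 ('a'): new char, reset run to 1
  Position 8 ('b'): new char, reset run to 1
  Position 9 ('a'): new char, reset run to 1
  Position 10 ('c'): new char, reset run to 1
Longest run: 'b' with length 2

2


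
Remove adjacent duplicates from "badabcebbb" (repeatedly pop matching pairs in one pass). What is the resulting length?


Input: badabcebbb
Stack-based adjacent duplicate removal:
  Read 'b': push. Stack: b
  Read 'a': push. Stack: ba
  Read 'd': push. Stack: bad
  Read 'a': push. Stack: bada
  Read 'b': push. Stack: badab
  Read 'c': push. Stack: badabc
  Read 'e': push. Stack: badabce
  Read 'b': push. Stack: badabceb
  Read 'b': matches stack top 'b' => pop. Stack: badabce
  Read 'b': push. Stack: badabceb
Final stack: "badabceb" (length 8)

8


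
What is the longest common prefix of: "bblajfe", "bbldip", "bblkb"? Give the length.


Words: bblajfe, bbldip, bblkb
  Position 0: all 'b' => match
  Position 1: all 'b' => match
  Position 2: all 'l' => match
  Position 3: ('a', 'd', 'k') => mismatch, stop
LCP = "bbl" (length 3)

3


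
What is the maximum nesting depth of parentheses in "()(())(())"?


Input: "()(())(())"
Tracking depth:
  Position 0 '(': depth becomes 1
  Position 1 ')': depth becomes 0
  Position 2 '(': depth becomes 1
  Position 3 '(': depth becomes 2
  Position 4 ')': depth becomes 1
  Position 5 ')': depth becomes 0
  Position 6 '(': depth becomes 1
  Position 7 '(': depth becomes 2
  Position 8 ')': depth becomes 1
  Position 9 ')': depth becomes 0
Maximum depth reached: 2

2


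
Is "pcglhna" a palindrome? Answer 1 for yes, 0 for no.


Input: pcglhna
Reversed: anhlgcp
  Compare pos 0 ('p') with pos 6 ('a'): MISMATCH
  Compare pos 1 ('c') with pos 5 ('n'): MISMATCH
  Compare pos 2 ('g') with pos 4 ('h'): MISMATCH
Result: not a palindrome

0


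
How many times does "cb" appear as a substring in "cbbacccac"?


Searching for "cb" in "cbbacccac"
Scanning each position:
  Position 0: "cb" => MATCH
  Position 1: "bb" => no
  Position 2: "ba" => no
  Position 3: "ac" => no
  Position 4: "cc" => no
  Position 5: "cc" => no
  Position 6: "ca" => no
  Position 7: "ac" => no
Total occurrences: 1

1


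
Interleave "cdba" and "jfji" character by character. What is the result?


Interleaving "cdba" and "jfji":
  Position 0: 'c' from first, 'j' from second => "cj"
  Position 1: 'd' from first, 'f' from second => "df"
  Position 2: 'b' from first, 'j' from second => "bj"
  Position 3: 'a' from first, 'i' from second => "ai"
Result: cjdfbjai

cjdfbjai


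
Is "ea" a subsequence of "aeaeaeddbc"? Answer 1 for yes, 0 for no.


Check if "ea" is a subsequence of "aeaeaeddbc"
Greedy scan:
  Position 0 ('a'): no match needed
  Position 1 ('e'): matches sub[0] = 'e'
  Position 2 ('a'): matches sub[1] = 'a'
  Position 3 ('e'): no match needed
  Position 4 ('a'): no match needed
  Position 5 ('e'): no match needed
  Position 6 ('d'): no match needed
  Position 7 ('d'): no match needed
  Position 8 ('b'): no match needed
  Position 9 ('c'): no match needed
All 2 characters matched => is a subsequence

1


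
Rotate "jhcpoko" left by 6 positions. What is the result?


Input: "jhcpoko", rotate left by 6
First 6 characters: "jhcpok"
Remaining characters: "o"
Concatenate remaining + first: "o" + "jhcpok" = "ojhcpok"

ojhcpok


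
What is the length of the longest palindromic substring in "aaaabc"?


Input: "aaaabc"
Checking substrings for palindromes:
  [0:4] "aaaa" (len 4) => palindrome
  [0:3] "aaa" (len 3) => palindrome
  [1:4] "aaa" (len 3) => palindrome
  [0:2] "aa" (len 2) => palindrome
  [1:3] "aa" (len 2) => palindrome
  [2:4] "aa" (len 2) => palindrome
Longest palindromic substring: "aaaa" with length 4

4


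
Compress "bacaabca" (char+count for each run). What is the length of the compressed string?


Input: bacaabca
Runs:
  'b' x 1 => "b1"
  'a' x 1 => "a1"
  'c' x 1 => "c1"
  'a' x 2 => "a2"
  'b' x 1 => "b1"
  'c' x 1 => "c1"
  'a' x 1 => "a1"
Compressed: "b1a1c1a2b1c1a1"
Compressed length: 14

14


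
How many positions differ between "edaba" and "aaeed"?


Comparing "edaba" and "aaeed" position by position:
  Position 0: 'e' vs 'a' => DIFFER
  Position 1: 'd' vs 'a' => DIFFER
  Position 2: 'a' vs 'e' => DIFFER
  Position 3: 'b' vs 'e' => DIFFER
  Position 4: 'a' vs 'd' => DIFFER
Positions that differ: 5

5


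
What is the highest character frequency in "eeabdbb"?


Input: eeabdbb
Character counts:
  'a': 1
  'b': 3
  'd': 1
  'e': 2
Maximum frequency: 3

3


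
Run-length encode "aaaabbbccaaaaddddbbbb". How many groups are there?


Input: aaaabbbccaaaaddddbbbb
Scanning for consecutive runs:
  Group 1: 'a' x 4 (positions 0-3)
  Group 2: 'b' x 3 (positions 4-6)
  Group 3: 'c' x 2 (positions 7-8)
  Group 4: 'a' x 4 (positions 9-12)
  Group 5: 'd' x 4 (positions 13-16)
  Group 6: 'b' x 4 (positions 17-20)
Total groups: 6

6


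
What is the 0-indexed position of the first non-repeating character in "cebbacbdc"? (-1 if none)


Input: cebbacbdc
Character frequencies:
  'a': 1
  'b': 3
  'c': 3
  'd': 1
  'e': 1
Scanning left to right for freq == 1:
  Position 0 ('c'): freq=3, skip
  Position 1 ('e'): unique! => answer = 1

1


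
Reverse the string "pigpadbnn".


Input: pigpadbnn
Reading characters right to left:
  Position 8: 'n'
  Position 7: 'n'
  Position 6: 'b'
  Position 5: 'd'
  Position 4: 'a'
  Position 3: 'p'
  Position 2: 'g'
  Position 1: 'i'
  Position 0: 'p'
Reversed: nnbdapgip

nnbdapgip


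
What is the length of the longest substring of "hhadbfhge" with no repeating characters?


Input: "hhadbfhge"
Sliding window (track last position of each char):
  Position 0 ('h'): window [0,0] length 1 -- new best
  Position 1 ('h'): repeat (last at 0), move window start to 1
  Position 1 ('h'): window [1,1] length 1
  Position 2 ('a'): window [1,2] length 2 -- new best
  Position 3 ('d'): window [1,3] length 3 -- new best
  Position 4 ('b'): window [1,4] length 4 -- new best
  Position 5 ('f'): window [1,5] length 5 -- new best
  Position 6 ('h'): repeat (last at 1), move window start to 2
  Position 6 ('h'): window [2,6] length 5
  Position 7 ('g'): window [2,7] length 6 -- new best
  Position 8 ('e'): window [2,8] length 7 -- new best
Longest substring with no repeats: "adbfhge" with length 7

7


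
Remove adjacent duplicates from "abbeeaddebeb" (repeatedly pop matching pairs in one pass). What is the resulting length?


Input: abbeeaddebeb
Stack-based adjacent duplicate removal:
  Read 'a': push. Stack: a
  Read 'b': push. Stack: ab
  Read 'b': matches stack top 'b' => pop. Stack: a
  Read 'e': push. Stack: ae
  Read 'e': matches stack top 'e' => pop. Stack: a
  Read 'a': matches stack top 'a' => pop. Stack: (empty)
  Read 'd': push. Stack: d
  Read 'd': matches stack top 'd' => pop. Stack: (empty)
  Read 'e': push. Stack: e
  Read 'b': push. Stack: eb
  Read 'e': push. Stack: ebe
  Read 'b': push. Stack: ebeb
Final stack: "ebeb" (length 4)

4


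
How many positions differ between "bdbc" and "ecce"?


Comparing "bdbc" and "ecce" position by position:
  Position 0: 'b' vs 'e' => DIFFER
  Position 1: 'd' vs 'c' => DIFFER
  Position 2: 'b' vs 'c' => DIFFER
  Position 3: 'c' vs 'e' => DIFFER
Positions that differ: 4

4


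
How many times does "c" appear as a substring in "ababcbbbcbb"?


Searching for "c" in "ababcbbbcbb"
Scanning each position:
  Position 0: "a" => no
  Position 1: "b" => no
  Position 2: "a" => no
  Position 3: "b" => no
  Position 4: "c" => MATCH
  Position 5: "b" => no
  Position 6: "b" => no
  Position 7: "b" => no
  Position 8: "c" => MATCH
  Position 9: "b" => no
  Position 10: "b" => no
Total occurrences: 2

2


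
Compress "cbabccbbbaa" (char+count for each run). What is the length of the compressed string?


Input: cbabccbbbaa
Runs:
  'c' x 1 => "c1"
  'b' x 1 => "b1"
  'a' x 1 => "a1"
  'b' x 1 => "b1"
  'c' x 2 => "c2"
  'b' x 3 => "b3"
  'a' x 2 => "a2"
Compressed: "c1b1a1b1c2b3a2"
Compressed length: 14

14


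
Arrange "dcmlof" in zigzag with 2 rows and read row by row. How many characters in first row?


Zigzag "dcmlof" into 2 rows:
Placing characters:
  'd' => row 0
  'c' => row 1
  'm' => row 0
  'l' => row 1
  'o' => row 0
  'f' => row 1
Rows:
  Row 0: "dmo"
  Row 1: "clf"
First row length: 3

3


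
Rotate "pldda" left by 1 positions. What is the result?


Input: "pldda", rotate left by 1
First 1 characters: "p"
Remaining characters: "ldda"
Concatenate remaining + first: "ldda" + "p" = "lddap"

lddap


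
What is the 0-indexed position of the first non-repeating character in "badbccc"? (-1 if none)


Input: badbccc
Character frequencies:
  'a': 1
  'b': 2
  'c': 3
  'd': 1
Scanning left to right for freq == 1:
  Position 0 ('b'): freq=2, skip
  Position 1 ('a'): unique! => answer = 1

1


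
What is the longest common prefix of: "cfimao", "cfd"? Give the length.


Words: cfimao, cfd
  Position 0: all 'c' => match
  Position 1: all 'f' => match
  Position 2: ('i', 'd') => mismatch, stop
LCP = "cf" (length 2)

2


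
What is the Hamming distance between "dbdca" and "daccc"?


Comparing "dbdca" and "daccc" position by position:
  Position 0: 'd' vs 'd' => same
  Position 1: 'b' vs 'a' => differ
  Position 2: 'd' vs 'c' => differ
  Position 3: 'c' vs 'c' => same
  Position 4: 'a' vs 'c' => differ
Total differences (Hamming distance): 3

3


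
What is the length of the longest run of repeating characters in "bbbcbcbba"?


Input: "bbbcbcbba"
Scanning for longest run:
  Position 1 ('b'): continues run of 'b', length=2
  Position 2 ('b'): continues run of 'b', length=3
  Position 3 ('c'): new char, reset run to 1
  Position 4 ('b'): new char, reset run to 1
  Position 5 ('c'): new char, reset run to 1
  Position 6 ('b'): new char, reset run to 1
  Position 7 ('b'): continues run of 'b', length=2
  Position 8 ('a'): new char, reset run to 1
Longest run: 'b' with length 3

3


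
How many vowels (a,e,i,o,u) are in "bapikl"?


Input: bapikl
Checking each character:
  'b' at position 0: consonant
  'a' at position 1: vowel (running total: 1)
  'p' at position 2: consonant
  'i' at position 3: vowel (running total: 2)
  'k' at position 4: consonant
  'l' at position 5: consonant
Total vowels: 2

2


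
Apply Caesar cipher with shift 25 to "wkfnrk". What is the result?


Caesar cipher: shift "wkfnrk" by 25
  'w' (pos 22) + 25 = pos 21 = 'v'
  'k' (pos 10) + 25 = pos 9 = 'j'
  'f' (pos 5) + 25 = pos 4 = 'e'
  'n' (pos 13) + 25 = pos 12 = 'm'
  'r' (pos 17) + 25 = pos 16 = 'q'
  'k' (pos 10) + 25 = pos 9 = 'j'
Result: vjemqj

vjemqj


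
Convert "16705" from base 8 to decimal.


Input: "16705" in base 8
Positional expansion:
  Digit '1' (value 1) x 8^4 = 4096
  Digit '6' (value 6) x 8^3 = 3072
  Digit '7' (value 7) x 8^2 = 448
  Digit '0' (value 0) x 8^1 = 0
  Digit '5' (value 5) x 8^0 = 5
Sum = 7621

7621


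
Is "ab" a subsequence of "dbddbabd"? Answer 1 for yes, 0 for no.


Check if "ab" is a subsequence of "dbddbabd"
Greedy scan:
  Position 0 ('d'): no match needed
  Position 1 ('b'): no match needed
  Position 2 ('d'): no match needed
  Position 3 ('d'): no match needed
  Position 4 ('b'): no match needed
  Position 5 ('a'): matches sub[0] = 'a'
  Position 6 ('b'): matches sub[1] = 'b'
  Position 7 ('d'): no match needed
All 2 characters matched => is a subsequence

1


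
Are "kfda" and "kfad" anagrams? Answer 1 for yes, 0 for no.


Strings: "kfda", "kfad"
Sorted first:  adfk
Sorted second: adfk
Sorted forms match => anagrams

1


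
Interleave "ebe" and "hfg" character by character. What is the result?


Interleaving "ebe" and "hfg":
  Position 0: 'e' from first, 'h' from second => "eh"
  Position 1: 'b' from first, 'f' from second => "bf"
  Position 2: 'e' from first, 'g' from second => "eg"
Result: ehbfeg

ehbfeg


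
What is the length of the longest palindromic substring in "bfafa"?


Input: "bfafa"
Checking substrings for palindromes:
  [1:4] "faf" (len 3) => palindrome
  [2:5] "afa" (len 3) => palindrome
Longest palindromic substring: "faf" with length 3

3


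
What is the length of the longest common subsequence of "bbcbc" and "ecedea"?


LCS of "bbcbc" and "ecedea"
DP table:
           e    c    e    d    e    a
      0    0    0    0    0    0    0
  b   0    0    0    0    0    0    0
  b   0    0    0    0    0    0    0
  c   0    0    1    1    1    1    1
  b   0    0    1    1    1    1    1
  c   0    0    1    1    1    1    1
LCS length = dp[5][6] = 1

1


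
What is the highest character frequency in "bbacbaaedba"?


Input: bbacbaaedba
Character counts:
  'a': 4
  'b': 4
  'c': 1
  'd': 1
  'e': 1
Maximum frequency: 4

4


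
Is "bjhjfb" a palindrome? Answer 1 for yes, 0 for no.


Input: bjhjfb
Reversed: bfjhjb
  Compare pos 0 ('b') with pos 5 ('b'): match
  Compare pos 1 ('j') with pos 4 ('f'): MISMATCH
  Compare pos 2 ('h') with pos 3 ('j'): MISMATCH
Result: not a palindrome

0


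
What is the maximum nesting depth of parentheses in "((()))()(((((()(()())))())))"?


Input: "((()))()(((((()(()())))())))"
Tracking depth:
  Position 0 '(': depth becomes 1
  Position 1 '(': depth becomes 2
  Position 2 '(': depth becomes 3
  Position 3 ')': depth becomes 2
  Position 4 ')': depth becomes 1
  Position 5 ')': depth becomes 0
  Position 6 '(': depth becomes 1
  Position 7 ')': depth becomes 0
  Position 8 '(': depth becomes 1
  Position 9 '(': depth becomes 2
  Position 10 '(': depth becomes 3
  Position 11 '(': depth becomes 4
  Position 12 '(': depth becomes 5
  Position 13 '(': depth becomes 6
  Position 14 ')': depth becomes 5
  Position 15 '(': depth becomes 6
  Position 16 '(': depth becomes 7
  Position 17 ')': depth becomes 6
  Position 18 '(': depth becomes 7
  Position 19 ')': depth becomes 6
  Position 20 ')': depth becomes 5
  Position 21 ')': depth becomes 4
  Position 22 ')': depth becomes 3
  Position 23 '(': depth becomes 4
  Position 24 ')': depth becomes 3
  Position 25 ')': depth becomes 2
  Position 26 ')': depth becomes 1
  Position 27 ')': depth becomes 0
Maximum depth reached: 7

7


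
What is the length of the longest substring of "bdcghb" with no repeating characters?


Input: "bdcghb"
Sliding window (track last position of each char):
  Position 0 ('b'): window [0,0] length 1 -- new best
  Position 1 ('d'): window [0,1] length 2 -- new best
  Position 2 ('c'): window [0,2] length 3 -- new best
  Position 3 ('g'): window [0,3] length 4 -- new best
  Position 4 ('h'): window [0,4] length 5 -- new best
  Position 5 ('b'): repeat (last at 0), move window start to 1
  Position 5 ('b'): window [1,5] length 5
Longest substring with no repeats: "bdcgh" with length 5

5


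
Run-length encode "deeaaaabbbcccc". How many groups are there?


Input: deeaaaabbbcccc
Scanning for consecutive runs:
  Group 1: 'd' x 1 (positions 0-0)
  Group 2: 'e' x 2 (positions 1-2)
  Group 3: 'a' x 4 (positions 3-6)
  Group 4: 'b' x 3 (positions 7-9)
  Group 5: 'c' x 4 (positions 10-13)
Total groups: 5

5


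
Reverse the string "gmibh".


Input: gmibh
Reading characters right to left:
  Position 4: 'h'
  Position 3: 'b'
  Position 2: 'i'
  Position 1: 'm'
  Position 0: 'g'
Reversed: hbimg

hbimg


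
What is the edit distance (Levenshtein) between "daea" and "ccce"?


Computing edit distance: "daea" -> "ccce"
DP table:
           c    c    c    e
      0    1    2    3    4
  d   1    1    2    3    4
  a   2    2    2    3    4
  e   3    3    3    3    3
  a   4    4    4    4    4
Edit distance = dp[4][4] = 4

4


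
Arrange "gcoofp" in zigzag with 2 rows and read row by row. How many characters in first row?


Zigzag "gcoofp" into 2 rows:
Placing characters:
  'g' => row 0
  'c' => row 1
  'o' => row 0
  'o' => row 1
  'f' => row 0
  'p' => row 1
Rows:
  Row 0: "gof"
  Row 1: "cop"
First row length: 3

3


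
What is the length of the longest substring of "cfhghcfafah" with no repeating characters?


Input: "cfhghcfafah"
Sliding window (track last position of each char):
  Position 0 ('c'): window [0,0] length 1 -- new best
  Position 1 ('f'): window [0,1] length 2 -- new best
  Position 2 ('h'): window [0,2] length 3 -- new best
  Position 3 ('g'): window [0,3] length 4 -- new best
  Position 4 ('h'): repeat (last at 2), move window start to 3
  Position 4 ('h'): window [3,4] length 2
  Position 5 ('c'): window [3,5] length 3
  Position 6 ('f'): window [3,6] length 4
  Position 7 ('a'): window [3,7] length 5 -- new best
  Position 8 ('f'): repeat (last at 6), move window start to 7
  Position 8 ('f'): window [7,8] length 2
  Position 9 ('a'): repeat (last at 7), move window start to 8
  Position 9 ('a'): window [8,9] length 2
  Position 10 ('h'): window [8,10] length 3
Longest substring with no repeats: "ghcfa" with length 5

5


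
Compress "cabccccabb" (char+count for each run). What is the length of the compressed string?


Input: cabccccabb
Runs:
  'c' x 1 => "c1"
  'a' x 1 => "a1"
  'b' x 1 => "b1"
  'c' x 4 => "c4"
  'a' x 1 => "a1"
  'b' x 2 => "b2"
Compressed: "c1a1b1c4a1b2"
Compressed length: 12

12


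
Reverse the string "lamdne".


Input: lamdne
Reading characters right to left:
  Position 5: 'e'
  Position 4: 'n'
  Position 3: 'd'
  Position 2: 'm'
  Position 1: 'a'
  Position 0: 'l'
Reversed: endmal

endmal


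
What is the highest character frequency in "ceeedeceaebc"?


Input: ceeedeceaebc
Character counts:
  'a': 1
  'b': 1
  'c': 3
  'd': 1
  'e': 6
Maximum frequency: 6

6


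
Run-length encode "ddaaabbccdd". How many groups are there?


Input: ddaaabbccdd
Scanning for consecutive runs:
  Group 1: 'd' x 2 (positions 0-1)
  Group 2: 'a' x 3 (positions 2-4)
  Group 3: 'b' x 2 (positions 5-6)
  Group 4: 'c' x 2 (positions 7-8)
  Group 5: 'd' x 2 (positions 9-10)
Total groups: 5

5
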